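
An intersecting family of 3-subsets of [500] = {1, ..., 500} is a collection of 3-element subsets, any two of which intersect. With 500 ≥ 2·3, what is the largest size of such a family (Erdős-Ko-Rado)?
max |F| = C(499, 2) = 124251

Erdős-Ko-Rado (1961): when n ≥ 2k, max |F| = C(n−1, k−1). The bound is attained by the star {A : i ∈ A} for any fixed i ∈ [n]. Here C(500−1, 3−1) = C(499, 2) = 124251.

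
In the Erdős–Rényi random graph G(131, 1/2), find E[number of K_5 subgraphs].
E[# K_5] = C(131, 5) · (1/2)^C(5, 2) = 297602656 / 2^10 = 9300083/32 = 290627.59375

For each 5-subset S of vertices (there are C(131, 5) = 297602656 such S), let X_S = 1 if S induces a K_5 (all C(5, 2) = 10 edges present). Then P(X_S = 1) = (1/2)^10 = 1/1024. By linearity of expectation, E[# K_5] = C(131, 5) · (1/2)^10 = 297602656 / 1024 = 9300083/32 = 290627.59375.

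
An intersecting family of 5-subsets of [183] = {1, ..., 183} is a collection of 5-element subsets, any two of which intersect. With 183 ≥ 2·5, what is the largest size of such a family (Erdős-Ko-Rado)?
max |F| = C(182, 4) = 44224635

Erdős-Ko-Rado (1961): when n ≥ 2k, max |F| = C(n−1, k−1). The bound is attained by the star {A : i ∈ A} for any fixed i ∈ [n]. Here C(183−1, 5−1) = C(182, 4) = 44224635.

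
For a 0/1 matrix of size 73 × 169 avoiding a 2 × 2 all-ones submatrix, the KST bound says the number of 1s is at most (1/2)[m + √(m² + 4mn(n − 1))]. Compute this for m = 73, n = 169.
z(73, 169; 2, 2) ≤ (1/2)[73 + √(73² + 4·73·169·168)] = (1/2)[73 + √8295793] = 1476.6209

Kővári–Sós–Turán: let r_1, ..., r_73 be the row sums and z = Σ r_i the total number of 1s. Each pair of columns can share at most one row with both entries 1 (else a 2×2 all-ones block appears), so Σ_i C(r_i, 2) ≤ C(169, 2) = 14196. By convexity Σ_i C(r_i, 2) ≥ 73·C(z/73, 2) = z(z − 73)/(2·73), giving z² − 73z − 73·169·168 ≤ 0 and hence z ≤ (1/2)[73 + √(5329 + 4·2072616)] = (1/2)[73 + √8295793] ≈ (1/2)(73 + 2880.2418) = 1476.6209.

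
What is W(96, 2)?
W(96, 2) = 96 + 1 = 97

A 2-term AP is any pair of integers, so a monochromatic 2-AP exists iff some colour is used at least twice. With 96 colours, the colouring i ↦ i on {1, ..., 96} uses each colour once, avoiding any monochromatic pair, so W(96, 2) > 96. For {1, ..., 97}, pigeonhole forces two integers of the same colour, which form a monochromatic 2-AP. Hence W(96, 2) = 97.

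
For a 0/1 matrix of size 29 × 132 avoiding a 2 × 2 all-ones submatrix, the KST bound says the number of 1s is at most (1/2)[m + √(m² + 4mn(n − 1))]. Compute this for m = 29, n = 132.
z(29, 132; 2, 2) ≤ (1/2)[29 + √(29² + 4·29·132·131)] = (1/2)[29 + √2006713] = 722.7925

Kővári–Sós–Turán: let r_1, ..., r_29 be the row sums and z = Σ r_i the total number of 1s. Each pair of columns can share at most one row with both entries 1 (else a 2×2 all-ones block appears), so Σ_i C(r_i, 2) ≤ C(132, 2) = 8646. By convexity Σ_i C(r_i, 2) ≥ 29·C(z/29, 2) = z(z − 29)/(2·29), giving z² − 29z − 29·132·131 ≤ 0 and hence z ≤ (1/2)[29 + √(841 + 4·501468)] = (1/2)[29 + √2006713] ≈ (1/2)(29 + 1416.585) = 722.7925.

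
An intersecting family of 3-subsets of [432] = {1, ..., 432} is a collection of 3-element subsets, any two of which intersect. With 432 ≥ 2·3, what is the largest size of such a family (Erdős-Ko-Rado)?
max |F| = C(431, 2) = 92665

The Erdős-Ko-Rado theorem states: for n ≥ 2k, an intersecting family of k-subsets of an n-element set has size at most C(n − 1, k − 1), with equality for 'star' families {A ⊆ [n] : |A| = k, i ∈ A} (fix an element i). For n = 432, k = 3: C(431, 2) = 92665.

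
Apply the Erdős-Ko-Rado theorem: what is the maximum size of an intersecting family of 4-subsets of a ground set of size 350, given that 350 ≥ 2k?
max |F| = C(349, 3) = 7023974

The Erdős-Ko-Rado theorem states: for n ≥ 2k, an intersecting family of k-subsets of an n-element set has size at most C(n − 1, k − 1), with equality for 'star' families {A ⊆ [n] : |A| = k, i ∈ A} (fix an element i). For n = 350, k = 4: C(349, 3) = 7023974.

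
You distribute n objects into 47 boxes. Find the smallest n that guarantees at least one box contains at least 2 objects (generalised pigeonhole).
n = (2 − 1)·47 + 1 = 48

By the generalised pigeonhole principle, to guarantee some box contains ≥ r objects we need more than (r − 1) · k objects total. Threshold: n = (r − 1) · k + 1. With r = 2 and k = 47: n = 1 · 47 + 1 = 47 + 1 = 48. For n = 47 = 1 · 47, we can put exactly 1 objects in every box, avoiding 2 in any single one — so 48 is tight.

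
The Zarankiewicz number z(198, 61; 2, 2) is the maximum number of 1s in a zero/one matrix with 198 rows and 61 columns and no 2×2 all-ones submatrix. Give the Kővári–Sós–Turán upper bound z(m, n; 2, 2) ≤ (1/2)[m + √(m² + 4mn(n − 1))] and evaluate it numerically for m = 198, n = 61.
z(198, 61; 2, 2) ≤ (1/2)[198 + √(198² + 4·198·61·60)] = (1/2)[198 + √2937924] = 956.0187

Kővári–Sós–Turán: let r_1, ..., r_198 be the row sums and z = Σ r_i the total number of 1s. Each pair of columns can share at most one row with both entries 1 (else a 2×2 all-ones block appears), so Σ_i C(r_i, 2) ≤ C(61, 2) = 1830. By convexity Σ_i C(r_i, 2) ≥ 198·C(z/198, 2) = z(z − 198)/(2·198), giving z² − 198z − 198·61·60 ≤ 0 and hence z ≤ (1/2)[198 + √(39204 + 4·724680)] = (1/2)[198 + √2937924] ≈ (1/2)(198 + 1714.0373) = 956.0187.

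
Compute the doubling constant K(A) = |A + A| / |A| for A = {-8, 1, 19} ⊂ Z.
K = |A + A| / |A| = 6/3 = 2

Enumerate A + A = {a + b : a, b ∈ A}. With |A| = 3, there are |A|^2 = 9 ordered sum pairs; collecting distinct values, A + A = {-16, -7, 2, 11, 20, 38}, so |A + A| = 6. Thus K = 6/3 = 2. For comparison, the minimum possible |A + A| over all 3-element sets is 2·3 − 1 = 5 (so min K = 5/3), attained only by arithmetic progressions.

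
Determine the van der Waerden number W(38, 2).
W(38, 2) = 38 + 1 = 39

A 2-term AP is any pair of integers, so a monochromatic 2-AP exists iff some colour is used at least twice. With 38 colours, the colouring i ↦ i on {1, ..., 38} uses each colour once, avoiding any monochromatic pair, so W(38, 2) > 38. For {1, ..., 39}, pigeonhole forces two integers of the same colour, which form a monochromatic 2-AP. Hence W(38, 2) = 39.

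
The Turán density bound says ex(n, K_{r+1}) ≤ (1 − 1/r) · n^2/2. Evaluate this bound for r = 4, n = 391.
Turán density bound = (3/4) · 391^2/2 = 458643/8 ≈ 57330.375

Turán's theorem: ex(n, K_{r+1}) is achieved by the complete r-partite Turán graph T(n, r) with parts as balanced as possible, and is at most (1 − 1/r) · n^2/2. For r = 4, n = 391: the density bound is (3/4) · 152881/2 = 458643/8 ≈ 57330.375. The integer-valued extremum is e(T(391, 4)) = 57330, which is strictly less than the density bound 458643/8 since 4 ∤ 391 (the parts of T(391, 4) cannot all be equal).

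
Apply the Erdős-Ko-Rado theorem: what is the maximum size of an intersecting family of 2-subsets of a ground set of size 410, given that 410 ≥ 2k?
max |F| = C(409, 1) = 409

Erdős-Ko-Rado (1961): when n ≥ 2k, max |F| = C(n−1, k−1). The bound is attained by the star {A : i ∈ A} for any fixed i ∈ [n]. Here C(410−1, 2−1) = C(409, 1) = 409.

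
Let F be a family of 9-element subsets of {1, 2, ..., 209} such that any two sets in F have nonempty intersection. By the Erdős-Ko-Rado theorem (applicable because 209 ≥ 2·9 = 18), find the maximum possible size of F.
max |F| = C(208, 8) = 75824205888366

The Erdős-Ko-Rado theorem states: for n ≥ 2k, an intersecting family of k-subsets of an n-element set has size at most C(n − 1, k − 1), with equality for 'star' families {A ⊆ [n] : |A| = k, i ∈ A} (fix an element i). For n = 209, k = 9: C(208, 8) = 75824205888366.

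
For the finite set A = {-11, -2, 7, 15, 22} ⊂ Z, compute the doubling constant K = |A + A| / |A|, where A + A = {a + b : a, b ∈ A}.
K = |A + A| / |A| = 14/5

Enumerate A + A = {a + b : a, b ∈ A}. With |A| = 5, there are |A|^2 = 25 ordered sum pairs; collecting distinct values, A + A = {-22, -13, -4, 4, 5, 11, 13, 14, 20, 22, 29, 30, 37, 44}, so |A + A| = 14. Thus K = 14/5. For comparison, the minimum possible |A + A| over all 5-element sets is 2·5 − 1 = 9 (so min K = 9/5), attained only by arithmetic progressions.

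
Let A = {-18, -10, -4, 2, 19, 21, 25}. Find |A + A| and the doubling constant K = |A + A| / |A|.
K = |A + A| / |A| = 25/7

Enumerate A + A = {a + b : a, b ∈ A}. With |A| = 7, there are |A|^2 = 49 ordered sum pairs; collecting distinct values, A + A = {-36, -28, -22, -20, -16, -14, -8, -2, 1, 3, 4, 7, 9, 11, 15, 17, 21, 23, 27, 38, 40, 42, 44, 46, 50}, so |A + A| = 25. Thus K = 25/7. For comparison, the minimum possible |A + A| over all 7-element sets is 2·7 − 1 = 13 (so min K = 13/7), attained only by arithmetic progressions.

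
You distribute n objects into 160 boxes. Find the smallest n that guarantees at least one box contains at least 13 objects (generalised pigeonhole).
n = (13 − 1)·160 + 1 = 1921

By the generalised pigeonhole principle, to guarantee some box contains ≥ r objects we need more than (r − 1) · k objects total. Threshold: n = (r − 1) · k + 1. With r = 13 and k = 160: n = 12 · 160 + 1 = 1920 + 1 = 1921. For n = 1920 = 12 · 160, we can put exactly 12 objects in every box, avoiding 13 in any single one — so 1921 is tight.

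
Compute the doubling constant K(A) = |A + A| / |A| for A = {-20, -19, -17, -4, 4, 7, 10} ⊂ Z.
K = |A + A| / |A| = 25/7

Enumerate A + A = {a + b : a, b ∈ A}. With |A| = 7, there are |A|^2 = 49 ordered sum pairs; collecting distinct values, A + A = {-40, -39, -38, -37, -36, -34, -24, -23, -21, -16, -15, -13, -12, -10, -9, -8, -7, 0, 3, 6, 8, 11, 14, 17, 20}, so |A + A| = 25. Thus K = 25/7. For comparison, the minimum possible |A + A| over all 7-element sets is 2·7 − 1 = 13 (so min K = 13/7), attained only by arithmetic progressions.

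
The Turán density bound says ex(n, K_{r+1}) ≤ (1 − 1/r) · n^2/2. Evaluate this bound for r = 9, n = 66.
Turán density bound = (8/9) · 66^2/2 = 1936

Turán's theorem: ex(n, K_{r+1}) is achieved by the complete r-partite Turán graph T(n, r) with parts as balanced as possible, and is at most (1 − 1/r) · n^2/2. For r = 9, n = 66: the density bound is (8/9) · 4356/2 = 1936. The integer-valued extremum is e(T(66, 9)) = 1935, which is strictly less than the density bound 1936 since 9 ∤ 66 (the parts of T(66, 9) cannot all be equal).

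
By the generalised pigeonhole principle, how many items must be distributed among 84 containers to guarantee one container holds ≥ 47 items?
n = (47 − 1)·84 + 1 = 3865

By the generalised pigeonhole principle, to guarantee some box contains ≥ r objects we need more than (r − 1) · k objects total. Threshold: n = (r − 1) · k + 1. With r = 47 and k = 84: n = 46 · 84 + 1 = 3864 + 1 = 3865. For n = 3864 = 46 · 84, we can put exactly 46 objects in every box, avoiding 47 in any single one — so 3865 is tight.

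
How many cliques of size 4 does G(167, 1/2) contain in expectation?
E[# K_4] = C(167, 4) · (1/2)^C(4, 2) = 31256555 / 2^6 = 488383.671875

For each 4-subset S of vertices (there are C(167, 4) = 31256555 such S), let X_S = 1 if S induces a K_4 (all C(4, 2) = 6 edges present). Then P(X_S = 1) = (1/2)^6 = 1/64. By linearity of expectation, E[# K_4] = C(167, 4) · (1/2)^6 = 31256555 / 64 = 488383.671875.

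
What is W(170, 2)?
W(170, 2) = 170 + 1 = 171

A 2-term AP is any pair of integers, so a monochromatic 2-AP exists iff some colour is used at least twice. With 170 colours, the colouring i ↦ i on {1, ..., 170} uses each colour once, avoiding any monochromatic pair, so W(170, 2) > 170. For {1, ..., 171}, pigeonhole forces two integers of the same colour, which form a monochromatic 2-AP. Hence W(170, 2) = 171.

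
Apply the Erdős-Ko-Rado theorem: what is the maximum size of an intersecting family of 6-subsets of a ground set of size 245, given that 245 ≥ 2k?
max |F| = C(244, 5) = 6916056048

The Erdős-Ko-Rado theorem states: for n ≥ 2k, an intersecting family of k-subsets of an n-element set has size at most C(n − 1, k − 1), with equality for 'star' families {A ⊆ [n] : |A| = k, i ∈ A} (fix an element i). For n = 245, k = 6: C(244, 5) = 6916056048.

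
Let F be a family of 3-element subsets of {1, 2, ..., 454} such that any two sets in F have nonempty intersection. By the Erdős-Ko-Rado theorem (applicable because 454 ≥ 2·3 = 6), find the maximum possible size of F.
max |F| = C(453, 2) = 102378

The Erdős-Ko-Rado theorem states: for n ≥ 2k, an intersecting family of k-subsets of an n-element set has size at most C(n − 1, k − 1), with equality for 'star' families {A ⊆ [n] : |A| = k, i ∈ A} (fix an element i). For n = 454, k = 3: C(453, 2) = 102378.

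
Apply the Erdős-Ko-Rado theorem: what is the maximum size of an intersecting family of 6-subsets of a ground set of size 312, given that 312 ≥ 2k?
max |F| = C(311, 5) = 23474070697

The Erdős-Ko-Rado theorem states: for n ≥ 2k, an intersecting family of k-subsets of an n-element set has size at most C(n − 1, k − 1), with equality for 'star' families {A ⊆ [n] : |A| = k, i ∈ A} (fix an element i). For n = 312, k = 6: C(311, 5) = 23474070697.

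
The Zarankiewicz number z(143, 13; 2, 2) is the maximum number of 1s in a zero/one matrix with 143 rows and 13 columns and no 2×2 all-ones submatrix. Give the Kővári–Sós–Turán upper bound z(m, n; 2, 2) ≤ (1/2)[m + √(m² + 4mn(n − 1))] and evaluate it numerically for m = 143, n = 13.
z(143, 13; 2, 2) ≤ (1/2)[143 + √(143² + 4·143·13·12)] = (1/2)[143 + √109681] = 237.0906

Kővári–Sós–Turán: let r_1, ..., r_143 be the row sums and z = Σ r_i the total number of 1s. Each pair of columns can share at most one row with both entries 1 (else a 2×2 all-ones block appears), so Σ_i C(r_i, 2) ≤ C(13, 2) = 78. By convexity Σ_i C(r_i, 2) ≥ 143·C(z/143, 2) = z(z − 143)/(2·143), giving z² − 143z − 143·13·12 ≤ 0 and hence z ≤ (1/2)[143 + √(20449 + 4·22308)] = (1/2)[143 + √109681] ≈ (1/2)(143 + 331.1812) = 237.0906.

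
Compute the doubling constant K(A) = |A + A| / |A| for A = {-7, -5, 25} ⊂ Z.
K = |A + A| / |A| = 6/3 = 2

Enumerate A + A = {a + b : a, b ∈ A}. With |A| = 3, there are |A|^2 = 9 ordered sum pairs; collecting distinct values, A + A = {-14, -12, -10, 18, 20, 50}, so |A + A| = 6. Thus K = 6/3 = 2. For comparison, the minimum possible |A + A| over all 3-element sets is 2·3 − 1 = 5 (so min K = 5/3), attained only by arithmetic progressions.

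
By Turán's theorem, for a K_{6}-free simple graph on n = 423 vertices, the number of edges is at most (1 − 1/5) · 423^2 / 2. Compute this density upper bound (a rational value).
Turán density bound = (4/5) · 423^2/2 = 357858/5 ≈ 71571.6

Turán's theorem: ex(n, K_{r+1}) is achieved by the complete r-partite Turán graph T(n, r) with parts as balanced as possible, and is at most (1 − 1/r) · n^2/2. For r = 5, n = 423: the density bound is (4/5) · 178929/2 = 357858/5 ≈ 71571.6. The integer-valued extremum is e(T(423, 5)) = 71571, which is strictly less than the density bound 357858/5 since 5 ∤ 423 (the parts of T(423, 5) cannot all be equal).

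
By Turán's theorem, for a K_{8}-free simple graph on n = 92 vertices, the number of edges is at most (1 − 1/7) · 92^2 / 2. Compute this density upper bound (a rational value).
Turán density bound = (6/7) · 92^2/2 = 25392/7 ≈ 3627.4286

Turán's theorem: ex(n, K_{r+1}) is achieved by the complete r-partite Turán graph T(n, r) with parts as balanced as possible, and is at most (1 − 1/r) · n^2/2. For r = 7, n = 92: the density bound is (6/7) · 8464/2 = 25392/7 ≈ 3627.4286. The integer-valued extremum is e(T(92, 7)) = 3627, which is strictly less than the density bound 25392/7 since 7 ∤ 92 (the parts of T(92, 7) cannot all be equal).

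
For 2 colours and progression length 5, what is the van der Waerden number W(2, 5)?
W(2, 5) = 178

W(2, 5) = 178. The lower bound W(2, 5) > 177 comes from an explicit good 2-colouring of [1, 177]; the upper bound W(2, 5) ≤ 178 was verified by exhaustive search over 2-colourings of [1, 178].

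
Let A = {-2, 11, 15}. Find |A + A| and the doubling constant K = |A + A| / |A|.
K = |A + A| / |A| = 6/3 = 2

Enumerate A + A = {a + b : a, b ∈ A}. With |A| = 3, there are |A|^2 = 9 ordered sum pairs; collecting distinct values, A + A = {-4, 9, 13, 22, 26, 30}, so |A + A| = 6. Thus K = 6/3 = 2. For comparison, the minimum possible |A + A| over all 3-element sets is 2·3 − 1 = 5 (so min K = 5/3), attained only by arithmetic progressions.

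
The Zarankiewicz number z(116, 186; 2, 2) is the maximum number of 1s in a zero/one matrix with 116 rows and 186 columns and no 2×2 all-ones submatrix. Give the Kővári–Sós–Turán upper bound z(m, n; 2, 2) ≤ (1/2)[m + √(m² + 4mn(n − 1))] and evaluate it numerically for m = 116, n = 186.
z(116, 186; 2, 2) ≤ (1/2)[116 + √(116² + 4·116·186·185)] = (1/2)[116 + √15979696] = 2056.7306

Kővári–Sós–Turán: let r_1, ..., r_116 be the row sums and z = Σ r_i the total number of 1s. Each pair of columns can share at most one row with both entries 1 (else a 2×2 all-ones block appears), so Σ_i C(r_i, 2) ≤ C(186, 2) = 17205. By convexity Σ_i C(r_i, 2) ≥ 116·C(z/116, 2) = z(z − 116)/(2·116), giving z² − 116z − 116·186·185 ≤ 0 and hence z ≤ (1/2)[116 + √(13456 + 4·3991560)] = (1/2)[116 + √15979696] ≈ (1/2)(116 + 3997.4612) = 2056.7306.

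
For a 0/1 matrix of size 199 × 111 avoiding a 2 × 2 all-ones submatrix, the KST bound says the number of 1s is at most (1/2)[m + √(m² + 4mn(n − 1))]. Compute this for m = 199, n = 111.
z(199, 111; 2, 2) ≤ (1/2)[199 + √(199² + 4·199·111·110)] = (1/2)[199 + √9758761] = 1661.4508

Kővári–Sós–Turán: let r_1, ..., r_199 be the row sums and z = Σ r_i the total number of 1s. Each pair of columns can share at most one row with both entries 1 (else a 2×2 all-ones block appears), so Σ_i C(r_i, 2) ≤ C(111, 2) = 6105. By convexity Σ_i C(r_i, 2) ≥ 199·C(z/199, 2) = z(z − 199)/(2·199), giving z² − 199z − 199·111·110 ≤ 0 and hence z ≤ (1/2)[199 + √(39601 + 4·2429790)] = (1/2)[199 + √9758761] ≈ (1/2)(199 + 3123.9016) = 1661.4508.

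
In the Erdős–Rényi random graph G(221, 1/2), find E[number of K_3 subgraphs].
E[# K_3] = C(221, 3) · (1/2)^C(3, 2) = 1774630 / 2^3 = 887315/4 = 221828.75

For each 3-subset S of vertices (there are C(221, 3) = 1774630 such S), let X_S = 1 if S induces a K_3 (all C(3, 2) = 3 edges present). Then P(X_S = 1) = (1/2)^3 = 1/8. By linearity of expectation, E[# K_3] = C(221, 3) · (1/2)^3 = 1774630 / 8 = 887315/4 = 221828.75.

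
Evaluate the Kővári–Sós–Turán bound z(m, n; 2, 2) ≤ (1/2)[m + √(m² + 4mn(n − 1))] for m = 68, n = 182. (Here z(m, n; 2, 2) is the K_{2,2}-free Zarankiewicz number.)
z(68, 182; 2, 2) ≤ (1/2)[68 + √(68² + 4·68·182·181)] = (1/2)[68 + √8964848] = 1531.0678

Kővári–Sós–Turán: let r_1, ..., r_68 be the row sums and z = Σ r_i the total number of 1s. Each pair of columns can share at most one row with both entries 1 (else a 2×2 all-ones block appears), so Σ_i C(r_i, 2) ≤ C(182, 2) = 16471. By convexity Σ_i C(r_i, 2) ≥ 68·C(z/68, 2) = z(z − 68)/(2·68), giving z² − 68z − 68·182·181 ≤ 0 and hence z ≤ (1/2)[68 + √(4624 + 4·2240056)] = (1/2)[68 + √8964848] ≈ (1/2)(68 + 2994.1356) = 1531.0678.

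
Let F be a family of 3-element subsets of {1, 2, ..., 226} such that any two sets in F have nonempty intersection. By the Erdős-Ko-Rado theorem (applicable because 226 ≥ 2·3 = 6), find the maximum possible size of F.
max |F| = C(225, 2) = 25200

The Erdős-Ko-Rado theorem states: for n ≥ 2k, an intersecting family of k-subsets of an n-element set has size at most C(n − 1, k − 1), with equality for 'star' families {A ⊆ [n] : |A| = k, i ∈ A} (fix an element i). For n = 226, k = 3: C(225, 2) = 25200.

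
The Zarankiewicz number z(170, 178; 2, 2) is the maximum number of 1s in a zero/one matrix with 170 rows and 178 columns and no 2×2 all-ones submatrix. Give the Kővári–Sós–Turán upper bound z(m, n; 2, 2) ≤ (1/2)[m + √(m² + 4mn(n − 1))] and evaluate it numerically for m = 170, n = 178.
z(170, 178; 2, 2) ≤ (1/2)[170 + √(170² + 4·170·178·177)] = (1/2)[170 + √21452980] = 2400.8681

Kővári–Sós–Turán: let r_1, ..., r_170 be the row sums and z = Σ r_i the total number of 1s. Each pair of columns can share at most one row with both entries 1 (else a 2×2 all-ones block appears), so Σ_i C(r_i, 2) ≤ C(178, 2) = 15753. By convexity Σ_i C(r_i, 2) ≥ 170·C(z/170, 2) = z(z − 170)/(2·170), giving z² − 170z − 170·178·177 ≤ 0 and hence z ≤ (1/2)[170 + √(28900 + 4·5356020)] = (1/2)[170 + √21452980] ≈ (1/2)(170 + 4631.7362) = 2400.8681.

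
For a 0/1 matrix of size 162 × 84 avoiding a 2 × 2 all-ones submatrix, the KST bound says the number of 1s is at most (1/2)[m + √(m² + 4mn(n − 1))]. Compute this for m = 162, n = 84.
z(162, 84; 2, 2) ≤ (1/2)[162 + √(162² + 4·162·84·83)] = (1/2)[162 + √4544100] = 1146.8447

Kővári–Sós–Turán: let r_1, ..., r_162 be the row sums and z = Σ r_i the total number of 1s. Each pair of columns can share at most one row with both entries 1 (else a 2×2 all-ones block appears), so Σ_i C(r_i, 2) ≤ C(84, 2) = 3486. By convexity Σ_i C(r_i, 2) ≥ 162·C(z/162, 2) = z(z − 162)/(2·162), giving z² − 162z − 162·84·83 ≤ 0 and hence z ≤ (1/2)[162 + √(26244 + 4·1129464)] = (1/2)[162 + √4544100] ≈ (1/2)(162 + 2131.6895) = 1146.8447.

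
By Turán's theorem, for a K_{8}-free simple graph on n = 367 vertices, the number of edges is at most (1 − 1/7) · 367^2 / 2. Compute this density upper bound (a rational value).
Turán density bound = (6/7) · 367^2/2 = 404067/7 ≈ 57723.8571

Turán's theorem: ex(n, K_{r+1}) is achieved by the complete r-partite Turán graph T(n, r) with parts as balanced as possible, and is at most (1 − 1/r) · n^2/2. For r = 7, n = 367: the density bound is (6/7) · 134689/2 = 404067/7 ≈ 57723.8571. The integer-valued extremum is e(T(367, 7)) = 57723, which is strictly less than the density bound 404067/7 since 7 ∤ 367 (the parts of T(367, 7) cannot all be equal).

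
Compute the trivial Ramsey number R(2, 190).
R(2, 190) = 190

R(2, k) = k for all k ≥ 2: in a 2-colouring of K_k, either some edge is red (a red K_2) or all edges are blue (a blue K_k). And K_{189} coloured all-blue has no blue K_190, so R(2, 190) > 189. Hence R(2, 190) = 190.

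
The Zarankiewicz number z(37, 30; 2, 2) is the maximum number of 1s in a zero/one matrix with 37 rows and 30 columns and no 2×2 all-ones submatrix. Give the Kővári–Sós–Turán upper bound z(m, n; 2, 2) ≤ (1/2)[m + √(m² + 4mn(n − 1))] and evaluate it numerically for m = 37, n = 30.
z(37, 30; 2, 2) ≤ (1/2)[37 + √(37² + 4·37·30·29)] = (1/2)[37 + √130129] = 198.867

Kővári–Sós–Turán: let r_1, ..., r_37 be the row sums and z = Σ r_i the total number of 1s. Each pair of columns can share at most one row with both entries 1 (else a 2×2 all-ones block appears), so Σ_i C(r_i, 2) ≤ C(30, 2) = 435. By convexity Σ_i C(r_i, 2) ≥ 37·C(z/37, 2) = z(z − 37)/(2·37), giving z² − 37z − 37·30·29 ≤ 0 and hence z ≤ (1/2)[37 + √(1369 + 4·32190)] = (1/2)[37 + √130129] ≈ (1/2)(37 + 360.734) = 198.867.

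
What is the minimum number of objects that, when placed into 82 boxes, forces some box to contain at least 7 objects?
n = (7 − 1)·82 + 1 = 493

By the generalised pigeonhole principle, to guarantee some box contains ≥ r objects we need more than (r − 1) · k objects total. Threshold: n = (r − 1) · k + 1. With r = 7 and k = 82: n = 6 · 82 + 1 = 492 + 1 = 493. For n = 492 = 6 · 82, we can put exactly 6 objects in every box, avoiding 7 in any single one — so 493 is tight.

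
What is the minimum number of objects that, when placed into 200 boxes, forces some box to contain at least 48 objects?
n = (48 − 1)·200 + 1 = 9401

By the generalised pigeonhole principle, to guarantee some box contains ≥ r objects we need more than (r − 1) · k objects total. Threshold: n = (r − 1) · k + 1. With r = 48 and k = 200: n = 47 · 200 + 1 = 9400 + 1 = 9401. For n = 9400 = 47 · 200, we can put exactly 47 objects in every box, avoiding 48 in any single one — so 9401 is tight.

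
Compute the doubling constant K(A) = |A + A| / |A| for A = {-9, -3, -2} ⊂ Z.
K = |A + A| / |A| = 6/3 = 2

Enumerate A + A = {a + b : a, b ∈ A}. With |A| = 3, there are |A|^2 = 9 ordered sum pairs; collecting distinct values, A + A = {-18, -12, -11, -6, -5, -4}, so |A + A| = 6. Thus K = 6/3 = 2. For comparison, the minimum possible |A + A| over all 3-element sets is 2·3 − 1 = 5 (so min K = 5/3), attained only by arithmetic progressions.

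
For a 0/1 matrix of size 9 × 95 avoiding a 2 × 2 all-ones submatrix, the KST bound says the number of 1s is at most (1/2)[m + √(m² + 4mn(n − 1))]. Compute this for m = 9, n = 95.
z(9, 95; 2, 2) ≤ (1/2)[9 + √(9² + 4·9·95·94)] = (1/2)[9 + √321561] = 288.0317

Kővári–Sós–Turán: let r_1, ..., r_9 be the row sums and z = Σ r_i the total number of 1s. Each pair of columns can share at most one row with both entries 1 (else a 2×2 all-ones block appears), so Σ_i C(r_i, 2) ≤ C(95, 2) = 4465. By convexity Σ_i C(r_i, 2) ≥ 9·C(z/9, 2) = z(z − 9)/(2·9), giving z² − 9z − 9·95·94 ≤ 0 and hence z ≤ (1/2)[9 + √(81 + 4·80370)] = (1/2)[9 + √321561] ≈ (1/2)(9 + 567.0635) = 288.0317.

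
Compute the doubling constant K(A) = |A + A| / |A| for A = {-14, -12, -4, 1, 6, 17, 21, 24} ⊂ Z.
K = |A + A| / |A| = 32/8 = 4

Enumerate A + A = {a + b : a, b ∈ A}. With |A| = 8, there are |A|^2 = 64 ordered sum pairs; collecting distinct values, A + A = {-28, -26, -24, -18, -16, -13, -11, -8, -6, -3, 2, 3, 5, 7, 9, 10, 12, 13, 17, 18, 20, 22, 23, 25, 27, 30, 34, 38, 41, 42, 45, 48}, so |A + A| = 32. Thus K = 32/8 = 4. For comparison, the minimum possible |A + A| over all 8-element sets is 2·8 − 1 = 15 (so min K = 15/8), attained only by arithmetic progressions.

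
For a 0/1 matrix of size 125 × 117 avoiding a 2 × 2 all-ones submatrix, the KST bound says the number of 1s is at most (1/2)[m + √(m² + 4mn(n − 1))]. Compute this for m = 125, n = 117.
z(125, 117; 2, 2) ≤ (1/2)[125 + √(125² + 4·125·117·116)] = (1/2)[125 + √6801625] = 1366.4963

Kővári–Sós–Turán: let r_1, ..., r_125 be the row sums and z = Σ r_i the total number of 1s. Each pair of columns can share at most one row with both entries 1 (else a 2×2 all-ones block appears), so Σ_i C(r_i, 2) ≤ C(117, 2) = 6786. By convexity Σ_i C(r_i, 2) ≥ 125·C(z/125, 2) = z(z − 125)/(2·125), giving z² − 125z − 125·117·116 ≤ 0 and hence z ≤ (1/2)[125 + √(15625 + 4·1696500)] = (1/2)[125 + √6801625] ≈ (1/2)(125 + 2607.9925) = 1366.4963.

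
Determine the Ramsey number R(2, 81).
R(2, 81) = 81

R(2, k) = k for all k ≥ 2: in a 2-colouring of K_k, either some edge is red (a red K_2) or all edges are blue (a blue K_k). And K_{80} coloured all-blue has no blue K_81, so R(2, 81) > 80. Hence R(2, 81) = 81.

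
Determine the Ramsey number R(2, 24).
R(2, 24) = 24

R(2, k) = k for all k ≥ 2: in a 2-colouring of K_k, either some edge is red (a red K_2) or all edges are blue (a blue K_k). And K_{23} coloured all-blue has no blue K_24, so R(2, 24) > 23. Hence R(2, 24) = 24.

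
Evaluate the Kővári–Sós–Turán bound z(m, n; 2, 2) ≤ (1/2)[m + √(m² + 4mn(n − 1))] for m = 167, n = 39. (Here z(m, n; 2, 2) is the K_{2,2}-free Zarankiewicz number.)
z(167, 39; 2, 2) ≤ (1/2)[167 + √(167² + 4·167·39·38)] = (1/2)[167 + √1017865] = 587.9465

Kővári–Sós–Turán: let r_1, ..., r_167 be the row sums and z = Σ r_i the total number of 1s. Each pair of columns can share at most one row with both entries 1 (else a 2×2 all-ones block appears), so Σ_i C(r_i, 2) ≤ C(39, 2) = 741. By convexity Σ_i C(r_i, 2) ≥ 167·C(z/167, 2) = z(z − 167)/(2·167), giving z² − 167z − 167·39·38 ≤ 0 and hence z ≤ (1/2)[167 + √(27889 + 4·247494)] = (1/2)[167 + √1017865] ≈ (1/2)(167 + 1008.893) = 587.9465.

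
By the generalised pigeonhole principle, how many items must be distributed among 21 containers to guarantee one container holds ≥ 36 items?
n = (36 − 1)·21 + 1 = 736

By the generalised pigeonhole principle, to guarantee some box contains ≥ r objects we need more than (r − 1) · k objects total. Threshold: n = (r − 1) · k + 1. With r = 36 and k = 21: n = 35 · 21 + 1 = 735 + 1 = 736. For n = 735 = 35 · 21, we can put exactly 35 objects in every box, avoiding 36 in any single one — so 736 is tight.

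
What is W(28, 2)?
W(28, 2) = 28 + 1 = 29

A 2-term AP is any pair of integers, so a monochromatic 2-AP exists iff some colour is used at least twice. With 28 colours, the colouring i ↦ i on {1, ..., 28} uses each colour once, avoiding any monochromatic pair, so W(28, 2) > 28. For {1, ..., 29}, pigeonhole forces two integers of the same colour, which form a monochromatic 2-AP. Hence W(28, 2) = 29.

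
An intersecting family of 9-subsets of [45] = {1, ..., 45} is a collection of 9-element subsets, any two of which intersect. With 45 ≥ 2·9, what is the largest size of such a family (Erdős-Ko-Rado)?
max |F| = C(44, 8) = 177232627

The Erdős-Ko-Rado theorem states: for n ≥ 2k, an intersecting family of k-subsets of an n-element set has size at most C(n − 1, k − 1), with equality for 'star' families {A ⊆ [n] : |A| = k, i ∈ A} (fix an element i). For n = 45, k = 9: C(44, 8) = 177232627.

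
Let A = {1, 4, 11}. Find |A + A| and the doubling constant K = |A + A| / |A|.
K = |A + A| / |A| = 6/3 = 2

Enumerate A + A = {a + b : a, b ∈ A}. With |A| = 3, there are |A|^2 = 9 ordered sum pairs; collecting distinct values, A + A = {2, 5, 8, 12, 15, 22}, so |A + A| = 6. Thus K = 6/3 = 2. For comparison, the minimum possible |A + A| over all 3-element sets is 2·3 − 1 = 5 (so min K = 5/3), attained only by arithmetic progressions.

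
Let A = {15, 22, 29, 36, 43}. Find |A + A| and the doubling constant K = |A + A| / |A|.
K = |A + A| / |A| = 9/5

Enumerate A + A = {a + b : a, b ∈ A}. With |A| = 5, there are |A|^2 = 25 ordered sum pairs; collecting distinct values, A + A = {30, 37, 44, 51, 58, 65, 72, 79, 86}, so |A + A| = 9. Thus K = 9/5. Here |A + A| = 2|A| − 1 = 9, the minimum possible — so K = 9/5 is minimal, which holds iff A is an arithmetic progression.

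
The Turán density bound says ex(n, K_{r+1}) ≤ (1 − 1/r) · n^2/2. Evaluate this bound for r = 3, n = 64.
Turán density bound = (2/3) · 64^2/2 = 4096/3 ≈ 1365.3333

Turán's theorem: ex(n, K_{r+1}) is achieved by the complete r-partite Turán graph T(n, r) with parts as balanced as possible, and is at most (1 − 1/r) · n^2/2. For r = 3, n = 64: the density bound is (2/3) · 4096/2 = 4096/3 ≈ 1365.3333. The integer-valued extremum is e(T(64, 3)) = 1365, which is strictly less than the density bound 4096/3 since 3 ∤ 64 (the parts of T(64, 3) cannot all be equal).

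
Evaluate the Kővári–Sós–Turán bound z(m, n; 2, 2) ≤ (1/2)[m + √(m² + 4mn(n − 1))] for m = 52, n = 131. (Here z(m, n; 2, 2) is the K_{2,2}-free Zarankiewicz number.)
z(52, 131; 2, 2) ≤ (1/2)[52 + √(52² + 4·52·131·130)] = (1/2)[52 + √3544944] = 967.4011

Kővári–Sós–Turán: let r_1, ..., r_52 be the row sums and z = Σ r_i the total number of 1s. Each pair of columns can share at most one row with both entries 1 (else a 2×2 all-ones block appears), so Σ_i C(r_i, 2) ≤ C(131, 2) = 8515. By convexity Σ_i C(r_i, 2) ≥ 52·C(z/52, 2) = z(z − 52)/(2·52), giving z² − 52z − 52·131·130 ≤ 0 and hence z ≤ (1/2)[52 + √(2704 + 4·885560)] = (1/2)[52 + √3544944] ≈ (1/2)(52 + 1882.8022) = 967.4011.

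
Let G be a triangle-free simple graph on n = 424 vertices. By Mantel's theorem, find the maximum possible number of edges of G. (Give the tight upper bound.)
ex(424, K_3) = ⌊424^2/4⌋ = 44944

Mantel (1907): a triangle-free graph on n vertices has at most ⌊n^2/4⌋ edges, with equality for the complete bipartite graph K_{⌊n/2⌋, ⌈n/2⌉}. For n = 424: ⌊424^2/4⌋ = ⌊179776/4⌋ = 44944. The extremal graph is K_{212, 212}, which has 212·212 = 44944 edges.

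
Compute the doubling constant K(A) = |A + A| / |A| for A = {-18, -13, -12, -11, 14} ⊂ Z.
K = |A + A| / |A| = 14/5

Enumerate A + A = {a + b : a, b ∈ A}. With |A| = 5, there are |A|^2 = 25 ordered sum pairs; collecting distinct values, A + A = {-36, -31, -30, -29, -26, -25, -24, -23, -22, -4, 1, 2, 3, 28}, so |A + A| = 14. Thus K = 14/5. For comparison, the minimum possible |A + A| over all 5-element sets is 2·5 − 1 = 9 (so min K = 9/5), attained only by arithmetic progressions.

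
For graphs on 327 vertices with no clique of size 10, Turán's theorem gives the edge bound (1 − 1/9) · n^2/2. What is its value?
Turán density bound = (8/9) · 327^2/2 = 47524

Turán's theorem: ex(n, K_{r+1}) is achieved by the complete r-partite Turán graph T(n, r) with parts as balanced as possible, and is at most (1 − 1/r) · n^2/2. For r = 9, n = 327: the density bound is (8/9) · 106929/2 = 47524. The integer-valued extremum is e(T(327, 9)) = 47523, which is strictly less than the density bound 47524 since 9 ∤ 327 (the parts of T(327, 9) cannot all be equal).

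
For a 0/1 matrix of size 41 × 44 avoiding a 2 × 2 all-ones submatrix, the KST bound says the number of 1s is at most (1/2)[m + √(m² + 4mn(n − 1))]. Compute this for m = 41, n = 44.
z(41, 44; 2, 2) ≤ (1/2)[41 + √(41² + 4·41·44·43)] = (1/2)[41 + √311969] = 299.7709

Kővári–Sós–Turán: let r_1, ..., r_41 be the row sums and z = Σ r_i the total number of 1s. Each pair of columns can share at most one row with both entries 1 (else a 2×2 all-ones block appears), so Σ_i C(r_i, 2) ≤ C(44, 2) = 946. By convexity Σ_i C(r_i, 2) ≥ 41·C(z/41, 2) = z(z − 41)/(2·41), giving z² − 41z − 41·44·43 ≤ 0 and hence z ≤ (1/2)[41 + √(1681 + 4·77572)] = (1/2)[41 + √311969] ≈ (1/2)(41 + 558.5419) = 299.7709.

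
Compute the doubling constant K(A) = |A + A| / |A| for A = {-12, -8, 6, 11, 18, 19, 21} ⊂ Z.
K = |A + A| / |A| = 28/7 = 4

Enumerate A + A = {a + b : a, b ∈ A}. With |A| = 7, there are |A|^2 = 49 ordered sum pairs; collecting distinct values, A + A = {-24, -20, -16, -6, -2, -1, 3, 6, 7, 9, 10, 11, 12, 13, 17, 22, 24, 25, 27, 29, 30, 32, 36, 37, 38, 39, 40, 42}, so |A + A| = 28. Thus K = 28/7 = 4. For comparison, the minimum possible |A + A| over all 7-element sets is 2·7 − 1 = 13 (so min K = 13/7), attained only by arithmetic progressions.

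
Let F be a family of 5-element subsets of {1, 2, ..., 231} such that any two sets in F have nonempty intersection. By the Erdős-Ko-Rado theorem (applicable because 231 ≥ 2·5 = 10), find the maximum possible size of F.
max |F| = C(230, 4) = 113582855

The Erdős-Ko-Rado theorem states: for n ≥ 2k, an intersecting family of k-subsets of an n-element set has size at most C(n − 1, k − 1), with equality for 'star' families {A ⊆ [n] : |A| = k, i ∈ A} (fix an element i). For n = 231, k = 5: C(230, 4) = 113582855.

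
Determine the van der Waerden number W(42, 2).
W(42, 2) = 42 + 1 = 43

A 2-term AP is any pair of integers, so a monochromatic 2-AP exists iff some colour is used at least twice. With 42 colours, the colouring i ↦ i on {1, ..., 42} uses each colour once, avoiding any monochromatic pair, so W(42, 2) > 42. For {1, ..., 43}, pigeonhole forces two integers of the same colour, which form a monochromatic 2-AP. Hence W(42, 2) = 43.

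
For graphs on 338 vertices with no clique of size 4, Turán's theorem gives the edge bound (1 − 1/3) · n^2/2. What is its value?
Turán density bound = (2/3) · 338^2/2 = 114244/3 ≈ 38081.3333

Turán's theorem: ex(n, K_{r+1}) is achieved by the complete r-partite Turán graph T(n, r) with parts as balanced as possible, and is at most (1 − 1/r) · n^2/2. For r = 3, n = 338: the density bound is (2/3) · 114244/2 = 114244/3 ≈ 38081.3333. The integer-valued extremum is e(T(338, 3)) = 38081, which is strictly less than the density bound 114244/3 since 3 ∤ 338 (the parts of T(338, 3) cannot all be equal).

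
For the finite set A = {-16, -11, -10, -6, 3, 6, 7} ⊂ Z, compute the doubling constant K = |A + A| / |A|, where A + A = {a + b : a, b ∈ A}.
K = |A + A| / |A| = 25/7

Enumerate A + A = {a + b : a, b ∈ A}. With |A| = 7, there are |A|^2 = 49 ordered sum pairs; collecting distinct values, A + A = {-32, -27, -26, -22, -21, -20, -17, -16, -13, -12, -10, -9, -8, -7, -5, -4, -3, 0, 1, 6, 9, 10, 12, 13, 14}, so |A + A| = 25. Thus K = 25/7. For comparison, the minimum possible |A + A| over all 7-element sets is 2·7 − 1 = 13 (so min K = 13/7), attained only by arithmetic progressions.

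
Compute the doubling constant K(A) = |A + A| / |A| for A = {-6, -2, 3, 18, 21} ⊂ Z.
K = |A + A| / |A| = 15/5 = 3

Enumerate A + A = {a + b : a, b ∈ A}. With |A| = 5, there are |A|^2 = 25 ordered sum pairs; collecting distinct values, A + A = {-12, -8, -4, -3, 1, 6, 12, 15, 16, 19, 21, 24, 36, 39, 42}, so |A + A| = 15. Thus K = 15/5 = 3. For comparison, the minimum possible |A + A| over all 5-element sets is 2·5 − 1 = 9 (so min K = 9/5), attained only by arithmetic progressions.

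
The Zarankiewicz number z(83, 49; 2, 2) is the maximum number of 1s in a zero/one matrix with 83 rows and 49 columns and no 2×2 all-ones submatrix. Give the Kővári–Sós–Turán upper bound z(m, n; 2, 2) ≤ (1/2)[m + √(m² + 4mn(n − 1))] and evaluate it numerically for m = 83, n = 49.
z(83, 49; 2, 2) ≤ (1/2)[83 + √(83² + 4·83·49·48)] = (1/2)[83 + √787753] = 485.2773

Kővári–Sós–Turán: let r_1, ..., r_83 be the row sums and z = Σ r_i the total number of 1s. Each pair of columns can share at most one row with both entries 1 (else a 2×2 all-ones block appears), so Σ_i C(r_i, 2) ≤ C(49, 2) = 1176. By convexity Σ_i C(r_i, 2) ≥ 83·C(z/83, 2) = z(z − 83)/(2·83), giving z² − 83z − 83·49·48 ≤ 0 and hence z ≤ (1/2)[83 + √(6889 + 4·195216)] = (1/2)[83 + √787753] ≈ (1/2)(83 + 887.5545) = 485.2773.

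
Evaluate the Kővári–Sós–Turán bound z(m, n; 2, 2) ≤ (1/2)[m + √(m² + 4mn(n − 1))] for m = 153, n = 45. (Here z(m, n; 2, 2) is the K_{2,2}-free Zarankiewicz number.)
z(153, 45; 2, 2) ≤ (1/2)[153 + √(153² + 4·153·45·44)] = (1/2)[153 + √1235169] = 632.1908

Kővári–Sós–Turán: let r_1, ..., r_153 be the row sums and z = Σ r_i the total number of 1s. Each pair of columns can share at most one row with both entries 1 (else a 2×2 all-ones block appears), so Σ_i C(r_i, 2) ≤ C(45, 2) = 990. By convexity Σ_i C(r_i, 2) ≥ 153·C(z/153, 2) = z(z − 153)/(2·153), giving z² − 153z − 153·45·44 ≤ 0 and hence z ≤ (1/2)[153 + √(23409 + 4·302940)] = (1/2)[153 + √1235169] ≈ (1/2)(153 + 1111.3816) = 632.1908.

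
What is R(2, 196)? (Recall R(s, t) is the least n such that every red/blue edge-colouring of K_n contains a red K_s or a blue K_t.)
R(2, 196) = 196

R(2, k) = k for all k ≥ 2: in a 2-colouring of K_k, either some edge is red (a red K_2) or all edges are blue (a blue K_k). And K_{195} coloured all-blue has no blue K_196, so R(2, 196) > 195. Hence R(2, 196) = 196.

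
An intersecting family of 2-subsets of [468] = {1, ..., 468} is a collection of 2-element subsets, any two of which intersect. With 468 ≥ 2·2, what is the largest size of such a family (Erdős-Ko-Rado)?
max |F| = C(467, 1) = 467

Erdős-Ko-Rado (1961): when n ≥ 2k, max |F| = C(n−1, k−1). The bound is attained by the star {A : i ∈ A} for any fixed i ∈ [n]. Here C(468−1, 2−1) = C(467, 1) = 467.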